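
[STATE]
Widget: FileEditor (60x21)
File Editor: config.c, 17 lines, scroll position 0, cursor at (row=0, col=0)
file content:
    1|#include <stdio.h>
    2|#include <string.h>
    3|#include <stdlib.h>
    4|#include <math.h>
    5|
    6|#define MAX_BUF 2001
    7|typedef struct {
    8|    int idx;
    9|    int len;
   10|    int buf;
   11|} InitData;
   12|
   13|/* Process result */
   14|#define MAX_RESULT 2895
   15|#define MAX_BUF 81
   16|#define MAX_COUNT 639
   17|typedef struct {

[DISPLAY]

█include <stdio.h>                                         ▲
#include <string.h>                                        █
#include <stdlib.h>                                        ░
#include <math.h>                                          ░
                                                           ░
#define MAX_BUF 2001                                       ░
typedef struct {                                           ░
    int idx;                                               ░
    int len;                                               ░
    int buf;                                               ░
} InitData;                                                ░
                                                           ░
/* Process result */                                       ░
#define MAX_RESULT 2895                                    ░
#define MAX_BUF 81                                         ░
#define MAX_COUNT 639                                      ░
typedef struct {                                           ░
                                                           ░
                                                           ░
                                                           ░
                                                           ▼


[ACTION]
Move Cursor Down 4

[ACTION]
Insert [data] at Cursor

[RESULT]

#include <stdio.h>                                         ▲
#include <string.h>                                        █
#include <stdlib.h>                                        ░
#include <math.h>                                          ░
data█                                                      ░
#define MAX_BUF 2001                                       ░
typedef struct {                                           ░
    int idx;                                               ░
    int len;                                               ░
    int buf;                                               ░
} InitData;                                                ░
                                                           ░
/* Process result */                                       ░
#define MAX_RESULT 2895                                    ░
#define MAX_BUF 81                                         ░
#define MAX_COUNT 639                                      ░
typedef struct {                                           ░
                                                           ░
                                                           ░
                                                           ░
                                                           ▼


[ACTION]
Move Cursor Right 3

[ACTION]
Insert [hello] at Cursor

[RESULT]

#include <stdio.h>                                         ▲
#include <string.h>                                        █
#include <stdlib.h>                                        ░
#include <math.h>                                          ░
datahello█                                                 ░
#define MAX_BUF 2001                                       ░
typedef struct {                                           ░
    int idx;                                               ░
    int len;                                               ░
    int buf;                                               ░
} InitData;                                                ░
                                                           ░
/* Process result */                                       ░
#define MAX_RESULT 2895                                    ░
#define MAX_BUF 81                                         ░
#define MAX_COUNT 639                                      ░
typedef struct {                                           ░
                                                           ░
                                                           ░
                                                           ░
                                                           ▼


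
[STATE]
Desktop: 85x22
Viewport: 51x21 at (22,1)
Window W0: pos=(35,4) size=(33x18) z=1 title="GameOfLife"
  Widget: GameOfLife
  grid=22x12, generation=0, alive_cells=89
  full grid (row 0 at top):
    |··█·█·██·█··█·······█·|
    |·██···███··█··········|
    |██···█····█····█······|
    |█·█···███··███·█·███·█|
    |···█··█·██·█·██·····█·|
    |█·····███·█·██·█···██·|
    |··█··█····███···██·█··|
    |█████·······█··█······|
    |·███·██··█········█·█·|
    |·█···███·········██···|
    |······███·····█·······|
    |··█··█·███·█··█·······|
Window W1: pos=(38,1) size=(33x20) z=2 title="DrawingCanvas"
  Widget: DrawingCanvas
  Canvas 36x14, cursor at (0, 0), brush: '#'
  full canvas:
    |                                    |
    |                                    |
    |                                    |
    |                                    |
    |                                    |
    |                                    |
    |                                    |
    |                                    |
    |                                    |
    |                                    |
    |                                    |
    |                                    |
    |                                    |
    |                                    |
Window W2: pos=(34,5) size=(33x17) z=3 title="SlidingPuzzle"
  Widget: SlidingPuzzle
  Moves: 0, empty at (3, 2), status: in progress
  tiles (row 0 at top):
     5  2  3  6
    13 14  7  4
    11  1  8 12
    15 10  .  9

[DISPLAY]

                ┏━━━━━━━━━━━━━━━━━━━━━━━━━━━━━━━┓  
                ┃ DrawingCanvas                 ┃  
                ┠───────────────────────────────┨  
             ┏━━┃+                              ┃  
            ┏━━━━━━━━━━━━━━━━━━━━━━━━━━━━━━━┓   ┃  
            ┃ SlidingPuzzle                 ┃   ┃  
            ┠───────────────────────────────┨   ┃  
            ┃┌────┬────┬────┬────┐          ┃   ┃  
            ┃│  5 │  2 │  3 │  6 │          ┃   ┃  
            ┃├────┼────┼────┼────┤          ┃   ┃  
            ┃│ 13 │ 14 │  7 │  4 │          ┃   ┃  
            ┃├────┼────┼────┼────┤          ┃   ┃  
            ┃│ 11 │  1 │  8 │ 12 │          ┃   ┃  
            ┃├────┼────┼────┼────┤          ┃   ┃  
            ┃│ 15 │ 10 │    │  9 │          ┃   ┃  
            ┃└────┴────┴────┴────┘          ┃   ┃  
            ┃Moves: 0                       ┃   ┃  
            ┃                               ┃   ┃  
            ┃                               ┃   ┃  
            ┃                               ┃━━━┛  
            ┗━━━━━━━━━━━━━━━━━━━━━━━━━━━━━━━┛┛     


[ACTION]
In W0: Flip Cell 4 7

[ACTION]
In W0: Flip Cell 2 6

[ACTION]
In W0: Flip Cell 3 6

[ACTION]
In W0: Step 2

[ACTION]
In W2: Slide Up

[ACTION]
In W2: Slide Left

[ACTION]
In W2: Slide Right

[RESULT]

                ┏━━━━━━━━━━━━━━━━━━━━━━━━━━━━━━━┓  
                ┃ DrawingCanvas                 ┃  
                ┠───────────────────────────────┨  
             ┏━━┃+                              ┃  
            ┏━━━━━━━━━━━━━━━━━━━━━━━━━━━━━━━┓   ┃  
            ┃ SlidingPuzzle                 ┃   ┃  
            ┠───────────────────────────────┨   ┃  
            ┃┌────┬────┬────┬────┐          ┃   ┃  
            ┃│  5 │  2 │  3 │  6 │          ┃   ┃  
            ┃├────┼────┼────┼────┤          ┃   ┃  
            ┃│ 13 │ 14 │  7 │  4 │          ┃   ┃  
            ┃├────┼────┼────┼────┤          ┃   ┃  
            ┃│ 11 │  1 │  8 │ 12 │          ┃   ┃  
            ┃├────┼────┼────┼────┤          ┃   ┃  
            ┃│ 15 │ 10 │    │  9 │          ┃   ┃  
            ┃└────┴────┴────┴────┘          ┃   ┃  
            ┃Moves: 2                       ┃   ┃  
            ┃                               ┃   ┃  
            ┃                               ┃   ┃  
            ┃                               ┃━━━┛  
            ┗━━━━━━━━━━━━━━━━━━━━━━━━━━━━━━━┛┛     


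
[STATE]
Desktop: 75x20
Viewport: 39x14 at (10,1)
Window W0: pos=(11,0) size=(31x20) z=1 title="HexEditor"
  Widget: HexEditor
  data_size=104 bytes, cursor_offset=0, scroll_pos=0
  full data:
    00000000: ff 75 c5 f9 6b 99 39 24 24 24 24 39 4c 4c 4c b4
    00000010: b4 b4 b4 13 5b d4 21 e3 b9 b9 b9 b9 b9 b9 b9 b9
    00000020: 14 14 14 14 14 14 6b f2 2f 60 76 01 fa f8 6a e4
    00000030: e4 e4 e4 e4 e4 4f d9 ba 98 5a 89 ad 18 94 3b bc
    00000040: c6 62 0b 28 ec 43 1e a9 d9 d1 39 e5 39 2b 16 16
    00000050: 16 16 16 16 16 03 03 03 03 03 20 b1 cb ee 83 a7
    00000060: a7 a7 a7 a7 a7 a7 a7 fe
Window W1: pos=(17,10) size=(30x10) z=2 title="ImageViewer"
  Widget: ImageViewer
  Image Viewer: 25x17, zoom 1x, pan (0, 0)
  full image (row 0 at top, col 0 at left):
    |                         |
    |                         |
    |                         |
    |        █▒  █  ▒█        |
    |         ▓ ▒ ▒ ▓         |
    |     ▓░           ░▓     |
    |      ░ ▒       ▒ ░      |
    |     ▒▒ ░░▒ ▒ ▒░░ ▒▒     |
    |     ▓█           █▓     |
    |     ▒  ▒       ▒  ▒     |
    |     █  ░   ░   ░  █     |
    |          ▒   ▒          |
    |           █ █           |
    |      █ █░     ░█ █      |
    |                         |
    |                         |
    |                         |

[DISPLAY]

 ┃ HexEditor                   ┃       
 ┠─────────────────────────────┨       
 ┃00000000  FF 75 c5 f9 6b 99 3┃       
 ┃00000010  b4 b4 b4 13 5b d4 2┃       
 ┃00000020  14 14 14 14 14 14 6┃       
 ┃00000030  e4 e4 e4 e4 e4 4f d┃       
 ┃00000040  c6 62 0b 28 ec 43 1┃       
 ┃00000050  16 16 16 16 16 03 0┃       
 ┃00000060  a7 a7 a7 a7 a7 a7 a┃       
 ┃     ┏━━━━━━━━━━━━━━━━━━━━━━━━━━━━┓  
 ┃     ┃ ImageViewer                ┃  
 ┃     ┠────────────────────────────┨  
 ┃     ┃                            ┃  
 ┃     ┃                            ┃  


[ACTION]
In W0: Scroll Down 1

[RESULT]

 ┃ HexEditor                   ┃       
 ┠─────────────────────────────┨       
 ┃00000010  b4 b4 b4 13 5b d4 2┃       
 ┃00000020  14 14 14 14 14 14 6┃       
 ┃00000030  e4 e4 e4 e4 e4 4f d┃       
 ┃00000040  c6 62 0b 28 ec 43 1┃       
 ┃00000050  16 16 16 16 16 03 0┃       
 ┃00000060  a7 a7 a7 a7 a7 a7 a┃       
 ┃                             ┃       
 ┃     ┏━━━━━━━━━━━━━━━━━━━━━━━━━━━━┓  
 ┃     ┃ ImageViewer                ┃  
 ┃     ┠────────────────────────────┨  
 ┃     ┃                            ┃  
 ┃     ┃                            ┃  


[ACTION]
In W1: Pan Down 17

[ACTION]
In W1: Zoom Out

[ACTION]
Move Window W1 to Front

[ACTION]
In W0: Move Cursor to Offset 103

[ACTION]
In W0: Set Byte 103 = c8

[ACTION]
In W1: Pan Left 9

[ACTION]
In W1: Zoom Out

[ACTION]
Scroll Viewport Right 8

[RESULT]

itor                   ┃               
───────────────────────┨               
10  b4 b4 b4 13 5b d4 2┃               
20  14 14 14 14 14 14 6┃               
30  e4 e4 e4 e4 e4 4f d┃               
40  c6 62 0b 28 ec 43 1┃               
50  16 16 16 16 16 03 0┃               
60  a7 a7 a7 a7 a7 a7 a┃               
                       ┃               
━━━━━━━━━━━━━━━━━━━━━━━━━━━━┓          
 ImageViewer                ┃          
────────────────────────────┨          
                            ┃          
                            ┃          


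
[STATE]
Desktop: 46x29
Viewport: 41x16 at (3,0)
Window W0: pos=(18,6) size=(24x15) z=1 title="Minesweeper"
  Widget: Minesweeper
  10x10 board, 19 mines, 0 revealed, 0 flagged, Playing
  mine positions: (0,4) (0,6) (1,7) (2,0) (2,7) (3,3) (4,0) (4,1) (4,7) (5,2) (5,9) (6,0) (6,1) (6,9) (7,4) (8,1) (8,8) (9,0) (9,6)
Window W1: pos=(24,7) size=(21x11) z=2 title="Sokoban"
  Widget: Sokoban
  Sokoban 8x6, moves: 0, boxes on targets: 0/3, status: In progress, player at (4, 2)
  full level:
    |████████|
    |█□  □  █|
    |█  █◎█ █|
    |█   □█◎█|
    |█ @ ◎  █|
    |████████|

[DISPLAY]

                                         
                                         
                                         
                                         
                                         
                                         
               ┏━━━━━━━━━━━━━━━━━━━━━━┓  
               ┃ Mine┏━━━━━━━━━━━━━━━━━━━
               ┠─────┃ Sokoban           
               ┃■■■■■┠───────────────────
               ┃■■■■■┃████████           
               ┃■■■■■┃█□  □  █           
               ┃■■■■■┃█  █◎█ █           
               ┃■■■■■┃█   □█◎█           
               ┃■■■■■┃█ @ ◎  █           
               ┃■■■■■┃████████           


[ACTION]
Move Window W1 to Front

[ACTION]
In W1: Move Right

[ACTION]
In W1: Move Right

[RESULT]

                                         
                                         
                                         
                                         
                                         
                                         
               ┏━━━━━━━━━━━━━━━━━━━━━━┓  
               ┃ Mine┏━━━━━━━━━━━━━━━━━━━
               ┠─────┃ Sokoban           
               ┃■■■■■┠───────────────────
               ┃■■■■■┃████████           
               ┃■■■■■┃█□  □  █           
               ┃■■■■■┃█  █◎█ █           
               ┃■■■■■┃█   □█◎█           
               ┃■■■■■┃█   +  █           
               ┃■■■■■┃████████           


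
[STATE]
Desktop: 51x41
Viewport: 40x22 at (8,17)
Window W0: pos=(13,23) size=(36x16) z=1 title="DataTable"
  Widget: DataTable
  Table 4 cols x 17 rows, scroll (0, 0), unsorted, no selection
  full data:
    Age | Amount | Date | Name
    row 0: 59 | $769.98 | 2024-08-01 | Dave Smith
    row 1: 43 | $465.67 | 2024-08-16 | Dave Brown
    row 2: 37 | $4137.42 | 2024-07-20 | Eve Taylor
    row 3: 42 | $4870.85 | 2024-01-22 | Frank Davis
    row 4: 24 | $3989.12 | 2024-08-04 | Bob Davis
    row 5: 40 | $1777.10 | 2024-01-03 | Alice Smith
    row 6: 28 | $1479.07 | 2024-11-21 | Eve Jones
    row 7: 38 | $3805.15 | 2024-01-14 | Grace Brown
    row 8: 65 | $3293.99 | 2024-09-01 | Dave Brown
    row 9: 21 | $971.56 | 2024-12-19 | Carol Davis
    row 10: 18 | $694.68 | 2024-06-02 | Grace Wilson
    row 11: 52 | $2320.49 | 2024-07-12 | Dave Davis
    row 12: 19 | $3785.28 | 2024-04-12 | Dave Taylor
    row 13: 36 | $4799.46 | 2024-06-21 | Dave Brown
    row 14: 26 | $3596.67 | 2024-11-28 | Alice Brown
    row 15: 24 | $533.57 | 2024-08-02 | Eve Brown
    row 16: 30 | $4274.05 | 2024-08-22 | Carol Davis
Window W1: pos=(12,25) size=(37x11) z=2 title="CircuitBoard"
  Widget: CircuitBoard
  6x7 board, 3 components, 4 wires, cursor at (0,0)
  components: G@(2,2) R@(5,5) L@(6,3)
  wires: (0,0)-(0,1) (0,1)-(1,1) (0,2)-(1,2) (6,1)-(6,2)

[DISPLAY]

                                        
                                        
                                        
                                        
                                        
                                        
     ┏━━━━━━━━━━━━━━━━━━━━━━━━━━━━━━━━━━
     ┃ DataTable                        
    ┏━━━━━━━━━━━━━━━━━━━━━━━━━━━━━━━━━━━
    ┃ CircuitBoard                      
    ┠───────────────────────────────────
    ┃   0 1 2 3 4 5                     
    ┃0  [.]─ ·   ·                      
    ┃        │   │                      
    ┃1       ·   ·                      
    ┃                                   
    ┃2           G                      
    ┃                                   
    ┗━━━━━━━━━━━━━━━━━━━━━━━━━━━━━━━━━━━
     ┃65 │$3293.99│2024-09-01│Dave Brown
     ┃21 │$971.56 │2024-12-19│Carol Davi
     ┗━━━━━━━━━━━━━━━━━━━━━━━━━━━━━━━━━━


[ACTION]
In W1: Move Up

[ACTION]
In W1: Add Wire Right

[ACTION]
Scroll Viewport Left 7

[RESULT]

                                        
                                        
                                        
                                        
                                        
                                        
            ┏━━━━━━━━━━━━━━━━━━━━━━━━━━━
            ┃ DataTable                 
           ┏━━━━━━━━━━━━━━━━━━━━━━━━━━━━
           ┃ CircuitBoard               
           ┠────────────────────────────
           ┃   0 1 2 3 4 5              
           ┃0  [.]─ ·   ·               
           ┃        │   │               
           ┃1       ·   ·               
           ┃                            
           ┃2           G               
           ┃                            
           ┗━━━━━━━━━━━━━━━━━━━━━━━━━━━━
            ┃65 │$3293.99│2024-09-01│Dav
            ┃21 │$971.56 │2024-12-19│Car
            ┗━━━━━━━━━━━━━━━━━━━━━━━━━━━


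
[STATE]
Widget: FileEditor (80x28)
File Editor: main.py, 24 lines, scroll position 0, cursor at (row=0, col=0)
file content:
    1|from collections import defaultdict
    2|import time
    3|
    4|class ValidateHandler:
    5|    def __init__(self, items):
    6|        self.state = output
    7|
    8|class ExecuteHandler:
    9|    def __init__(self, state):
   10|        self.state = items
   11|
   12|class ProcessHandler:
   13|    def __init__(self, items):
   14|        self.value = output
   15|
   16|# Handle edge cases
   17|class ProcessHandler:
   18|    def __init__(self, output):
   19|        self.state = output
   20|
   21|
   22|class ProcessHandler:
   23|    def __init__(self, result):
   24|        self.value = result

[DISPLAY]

█rom collections import defaultdict                                            ▲
import time                                                                    █
                                                                               ░
class ValidateHandler:                                                         ░
    def __init__(self, items):                                                 ░
        self.state = output                                                    ░
                                                                               ░
class ExecuteHandler:                                                          ░
    def __init__(self, state):                                                 ░
        self.state = items                                                     ░
                                                                               ░
class ProcessHandler:                                                          ░
    def __init__(self, items):                                                 ░
        self.value = output                                                    ░
                                                                               ░
# Handle edge cases                                                            ░
class ProcessHandler:                                                          ░
    def __init__(self, output):                                                ░
        self.state = output                                                    ░
                                                                               ░
                                                                               ░
class ProcessHandler:                                                          ░
    def __init__(self, result):                                                ░
        self.value = result                                                    ░
                                                                               ░
                                                                               ░
                                                                               ░
                                                                               ▼


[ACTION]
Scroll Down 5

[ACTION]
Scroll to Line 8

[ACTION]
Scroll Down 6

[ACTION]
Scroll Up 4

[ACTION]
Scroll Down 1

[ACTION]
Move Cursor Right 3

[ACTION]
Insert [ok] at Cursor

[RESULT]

frook█ collections import defaultdict                                          ▲
import time                                                                    █
                                                                               ░
class ValidateHandler:                                                         ░
    def __init__(self, items):                                                 ░
        self.state = output                                                    ░
                                                                               ░
class ExecuteHandler:                                                          ░
    def __init__(self, state):                                                 ░
        self.state = items                                                     ░
                                                                               ░
class ProcessHandler:                                                          ░
    def __init__(self, items):                                                 ░
        self.value = output                                                    ░
                                                                               ░
# Handle edge cases                                                            ░
class ProcessHandler:                                                          ░
    def __init__(self, output):                                                ░
        self.state = output                                                    ░
                                                                               ░
                                                                               ░
class ProcessHandler:                                                          ░
    def __init__(self, result):                                                ░
        self.value = result                                                    ░
                                                                               ░
                                                                               ░
                                                                               ░
                                                                               ▼


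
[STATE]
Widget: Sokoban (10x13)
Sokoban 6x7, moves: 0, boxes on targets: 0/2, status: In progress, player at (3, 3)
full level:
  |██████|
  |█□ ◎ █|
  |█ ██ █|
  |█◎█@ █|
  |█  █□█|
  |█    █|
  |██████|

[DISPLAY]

██████    
█□ ◎ █    
█ ██ █    
█◎█@ █    
█  █□█    
█    █    
██████    
Moves: 0  
          
          
          
          
          


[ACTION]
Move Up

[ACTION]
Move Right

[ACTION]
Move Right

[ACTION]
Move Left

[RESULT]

██████    
█□ ◎ █    
█ ██ █    
█◎█@ █    
█  █□█    
█    █    
██████    
Moves: 2  
          
          
          
          
          


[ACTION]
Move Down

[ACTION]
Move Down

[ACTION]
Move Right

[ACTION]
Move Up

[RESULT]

██████    
█□ ◎ █    
█ ██@█    
█◎█  █    
█  █□█    
█    █    
██████    
Moves: 4  
          
          
          
          
          


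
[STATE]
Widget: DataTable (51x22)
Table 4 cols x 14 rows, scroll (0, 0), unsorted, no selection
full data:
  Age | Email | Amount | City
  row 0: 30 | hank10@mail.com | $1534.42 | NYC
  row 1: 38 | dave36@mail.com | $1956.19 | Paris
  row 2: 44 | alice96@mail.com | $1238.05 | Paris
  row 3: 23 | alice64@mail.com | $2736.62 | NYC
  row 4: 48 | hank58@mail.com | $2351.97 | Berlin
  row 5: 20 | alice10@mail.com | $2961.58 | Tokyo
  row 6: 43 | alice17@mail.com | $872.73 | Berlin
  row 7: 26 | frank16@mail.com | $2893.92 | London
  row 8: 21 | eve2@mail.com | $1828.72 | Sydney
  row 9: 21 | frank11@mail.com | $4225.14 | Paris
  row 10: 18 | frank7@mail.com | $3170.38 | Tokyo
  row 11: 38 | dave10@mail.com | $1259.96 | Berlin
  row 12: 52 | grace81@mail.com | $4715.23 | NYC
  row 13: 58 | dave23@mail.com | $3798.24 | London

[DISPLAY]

Age│Email           │Amount  │City                 
───┼────────────────┼────────┼──────               
30 │hank10@mail.com │$1534.42│NYC                  
38 │dave36@mail.com │$1956.19│Paris                
44 │alice96@mail.com│$1238.05│Paris                
23 │alice64@mail.com│$2736.62│NYC                  
48 │hank58@mail.com │$2351.97│Berlin               
20 │alice10@mail.com│$2961.58│Tokyo                
43 │alice17@mail.com│$872.73 │Berlin               
26 │frank16@mail.com│$2893.92│London               
21 │eve2@mail.com   │$1828.72│Sydney               
21 │frank11@mail.com│$4225.14│Paris                
18 │frank7@mail.com │$3170.38│Tokyo                
38 │dave10@mail.com │$1259.96│Berlin               
52 │grace81@mail.com│$4715.23│NYC                  
58 │dave23@mail.com │$3798.24│London               
                                                   
                                                   
                                                   
                                                   
                                                   
                                                   


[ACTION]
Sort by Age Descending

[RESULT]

Ag▼│Email           │Amount  │City                 
───┼────────────────┼────────┼──────               
58 │dave23@mail.com │$3798.24│London               
52 │grace81@mail.com│$4715.23│NYC                  
48 │hank58@mail.com │$2351.97│Berlin               
44 │alice96@mail.com│$1238.05│Paris                
43 │alice17@mail.com│$872.73 │Berlin               
38 │dave36@mail.com │$1956.19│Paris                
38 │dave10@mail.com │$1259.96│Berlin               
30 │hank10@mail.com │$1534.42│NYC                  
26 │frank16@mail.com│$2893.92│London               
23 │alice64@mail.com│$2736.62│NYC                  
21 │eve2@mail.com   │$1828.72│Sydney               
21 │frank11@mail.com│$4225.14│Paris                
20 │alice10@mail.com│$2961.58│Tokyo                
18 │frank7@mail.com │$3170.38│Tokyo                
                                                   
                                                   
                                                   
                                                   
                                                   
                                                   


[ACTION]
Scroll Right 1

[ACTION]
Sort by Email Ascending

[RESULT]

Age│Email          ▲│Amount  │City                 
───┼────────────────┼────────┼──────               
20 │alice10@mail.com│$2961.58│Tokyo                
43 │alice17@mail.com│$872.73 │Berlin               
23 │alice64@mail.com│$2736.62│NYC                  
44 │alice96@mail.com│$1238.05│Paris                
38 │dave10@mail.com │$1259.96│Berlin               
58 │dave23@mail.com │$3798.24│London               
38 │dave36@mail.com │$1956.19│Paris                
21 │eve2@mail.com   │$1828.72│Sydney               
21 │frank11@mail.com│$4225.14│Paris                
26 │frank16@mail.com│$2893.92│London               
18 │frank7@mail.com │$3170.38│Tokyo                
52 │grace81@mail.com│$4715.23│NYC                  
30 │hank10@mail.com │$1534.42│NYC                  
48 │hank58@mail.com │$2351.97│Berlin               
                                                   
                                                   
                                                   
                                                   
                                                   
                                                   


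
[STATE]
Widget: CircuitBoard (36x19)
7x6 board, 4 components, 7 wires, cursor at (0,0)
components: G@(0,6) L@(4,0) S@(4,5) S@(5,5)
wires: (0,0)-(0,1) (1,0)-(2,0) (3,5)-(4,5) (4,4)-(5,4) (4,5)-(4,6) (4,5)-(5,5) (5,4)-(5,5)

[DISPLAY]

   0 1 2 3 4 5 6                    
0  [.]─ ·                   G       
                                    
1   ·                               
    │                               
2   ·                               
                                    
3                       ·           
                        │           
4   L               ·   S ─ ·       
                    │   │           
5                   · ─ S           
Cursor: (0,0)                       
                                    
                                    
                                    
                                    
                                    
                                    


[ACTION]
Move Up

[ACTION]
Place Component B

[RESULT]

   0 1 2 3 4 5 6                    
0  [B]─ ·                   G       
                                    
1   ·                               
    │                               
2   ·                               
                                    
3                       ·           
                        │           
4   L               ·   S ─ ·       
                    │   │           
5                   · ─ S           
Cursor: (0,0)                       
                                    
                                    
                                    
                                    
                                    
                                    


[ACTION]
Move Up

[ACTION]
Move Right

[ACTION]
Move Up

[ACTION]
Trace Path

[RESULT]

   0 1 2 3 4 5 6                    
0   B ─[.]                  G       
                                    
1   ·                               
    │                               
2   ·                               
                                    
3                       ·           
                        │           
4   L               ·   S ─ ·       
                    │   │           
5                   · ─ S           
Cursor: (0,1)  Trace: B (1 nodes)   
                                    
                                    
                                    
                                    
                                    
                                    


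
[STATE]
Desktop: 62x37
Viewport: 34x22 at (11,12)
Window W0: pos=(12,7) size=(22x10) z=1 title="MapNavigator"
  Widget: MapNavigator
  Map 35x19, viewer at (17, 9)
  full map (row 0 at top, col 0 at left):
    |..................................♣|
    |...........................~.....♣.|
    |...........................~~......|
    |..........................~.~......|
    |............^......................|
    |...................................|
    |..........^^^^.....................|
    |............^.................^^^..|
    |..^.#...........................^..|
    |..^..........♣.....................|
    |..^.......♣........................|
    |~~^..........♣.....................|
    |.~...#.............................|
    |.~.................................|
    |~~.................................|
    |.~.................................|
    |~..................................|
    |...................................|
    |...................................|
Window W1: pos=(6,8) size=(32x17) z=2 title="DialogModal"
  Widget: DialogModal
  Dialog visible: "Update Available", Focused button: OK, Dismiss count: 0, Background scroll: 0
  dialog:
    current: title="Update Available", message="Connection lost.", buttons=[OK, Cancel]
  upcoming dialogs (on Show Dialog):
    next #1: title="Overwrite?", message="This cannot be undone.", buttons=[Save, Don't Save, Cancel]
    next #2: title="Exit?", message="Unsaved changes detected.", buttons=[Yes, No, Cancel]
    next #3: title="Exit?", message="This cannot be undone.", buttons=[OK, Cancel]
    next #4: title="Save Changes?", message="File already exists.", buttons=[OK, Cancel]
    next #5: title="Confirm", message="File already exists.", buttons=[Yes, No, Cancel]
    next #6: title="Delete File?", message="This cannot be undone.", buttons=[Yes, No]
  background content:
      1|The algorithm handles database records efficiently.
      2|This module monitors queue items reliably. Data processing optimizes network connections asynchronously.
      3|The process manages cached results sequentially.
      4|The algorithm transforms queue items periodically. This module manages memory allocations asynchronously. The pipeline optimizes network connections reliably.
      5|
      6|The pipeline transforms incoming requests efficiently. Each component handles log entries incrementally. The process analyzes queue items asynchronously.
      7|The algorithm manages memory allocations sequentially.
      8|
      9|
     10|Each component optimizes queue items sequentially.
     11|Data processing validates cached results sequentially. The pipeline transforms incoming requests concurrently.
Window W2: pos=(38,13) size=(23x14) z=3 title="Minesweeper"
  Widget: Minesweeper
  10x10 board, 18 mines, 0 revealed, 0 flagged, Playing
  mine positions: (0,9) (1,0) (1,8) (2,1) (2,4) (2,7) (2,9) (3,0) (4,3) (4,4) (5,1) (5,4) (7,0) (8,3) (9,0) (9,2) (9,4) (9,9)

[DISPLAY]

 module monitors queue ite┃       
process manages cached res┃┏━━━━━━
algorithm transforms queue┃┃ Mines
 ┌──────────────────┐     ┃┠──────
p│ Update Available │ncomi┃┃■■■■■■
a│ Connection lost. │ory a┃┃■■■■■■
 │  [OK]  Cancel    │     ┃┃■■■■■■
 └──────────────────┘     ┃┃■■■■■■
 component optimizes queue┃┃■■■■■■
 processing validates cach┃┃■■■■■■
                          ┃┃■■■■■■
                          ┃┃■■■■■■
━━━━━━━━━━━━━━━━━━━━━━━━━━┛┃■■■■■■
                           ┃■■■■■■
                           ┗━━━━━━
                                  
                                  
                                  
                                  
                                  
                                  
                                  


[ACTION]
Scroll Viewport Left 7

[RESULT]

  ┃This module monitors queue ite┃
  ┃The process manages cached res┃
  ┃The algorithm transforms queue┃
  ┃     ┌──────────────────┐     ┃
  ┃The p│ Update Available │ncomi┃
  ┃The a│ Connection lost. │ory a┃
  ┃     │  [OK]  Cancel    │     ┃
  ┃     └──────────────────┘     ┃
  ┃Each component optimizes queue┃
  ┃Data processing validates cach┃
  ┃                              ┃
  ┃                              ┃
  ┗━━━━━━━━━━━━━━━━━━━━━━━━━━━━━━┛
                                  
                                  
                                  
                                  
                                  
                                  
                                  
                                  
                                  


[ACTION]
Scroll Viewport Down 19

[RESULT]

  ┃     ┌──────────────────┐     ┃
  ┃The p│ Update Available │ncomi┃
  ┃The a│ Connection lost. │ory a┃
  ┃     │  [OK]  Cancel    │     ┃
  ┃     └──────────────────┘     ┃
  ┃Each component optimizes queue┃
  ┃Data processing validates cach┃
  ┃                              ┃
  ┃                              ┃
  ┗━━━━━━━━━━━━━━━━━━━━━━━━━━━━━━┛
                                  
                                  
                                  
                                  
                                  
                                  
                                  
                                  
                                  
                                  
                                  
                                  


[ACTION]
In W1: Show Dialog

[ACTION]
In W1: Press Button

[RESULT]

  ┃                              ┃
  ┃The pipeline transforms incomi┃
  ┃The algorithm manages memory a┃
  ┃                              ┃
  ┃                              ┃
  ┃Each component optimizes queue┃
  ┃Data processing validates cach┃
  ┃                              ┃
  ┃                              ┃
  ┗━━━━━━━━━━━━━━━━━━━━━━━━━━━━━━┛
                                  
                                  
                                  
                                  
                                  
                                  
                                  
                                  
                                  
                                  
                                  
                                  


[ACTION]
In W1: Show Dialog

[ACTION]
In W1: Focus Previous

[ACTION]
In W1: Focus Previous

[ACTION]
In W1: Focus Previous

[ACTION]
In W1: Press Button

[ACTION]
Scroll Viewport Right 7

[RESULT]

                          ┃┠──────
pipeline transforms incomi┃┃■■■■■■
algorithm manages memory a┃┃■■■■■■
                          ┃┃■■■■■■
                          ┃┃■■■■■■
 component optimizes queue┃┃■■■■■■
 processing validates cach┃┃■■■■■■
                          ┃┃■■■■■■
                          ┃┃■■■■■■
━━━━━━━━━━━━━━━━━━━━━━━━━━┛┃■■■■■■
                           ┃■■■■■■
                           ┗━━━━━━
                                  
                                  
                                  
                                  
                                  
                                  
                                  
                                  
                                  
                                  
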